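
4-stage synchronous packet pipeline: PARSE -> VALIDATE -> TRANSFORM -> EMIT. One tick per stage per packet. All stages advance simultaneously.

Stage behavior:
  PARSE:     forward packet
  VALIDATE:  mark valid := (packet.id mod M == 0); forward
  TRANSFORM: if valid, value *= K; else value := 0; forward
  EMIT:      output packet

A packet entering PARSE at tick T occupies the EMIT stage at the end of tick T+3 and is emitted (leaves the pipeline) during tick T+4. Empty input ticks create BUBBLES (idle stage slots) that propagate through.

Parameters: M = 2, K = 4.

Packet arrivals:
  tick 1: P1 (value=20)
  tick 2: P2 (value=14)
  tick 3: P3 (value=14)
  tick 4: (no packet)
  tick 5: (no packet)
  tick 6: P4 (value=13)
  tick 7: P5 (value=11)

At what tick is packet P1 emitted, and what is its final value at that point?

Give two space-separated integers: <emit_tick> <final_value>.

Tick 1: [PARSE:P1(v=20,ok=F), VALIDATE:-, TRANSFORM:-, EMIT:-] out:-; in:P1
Tick 2: [PARSE:P2(v=14,ok=F), VALIDATE:P1(v=20,ok=F), TRANSFORM:-, EMIT:-] out:-; in:P2
Tick 3: [PARSE:P3(v=14,ok=F), VALIDATE:P2(v=14,ok=T), TRANSFORM:P1(v=0,ok=F), EMIT:-] out:-; in:P3
Tick 4: [PARSE:-, VALIDATE:P3(v=14,ok=F), TRANSFORM:P2(v=56,ok=T), EMIT:P1(v=0,ok=F)] out:-; in:-
Tick 5: [PARSE:-, VALIDATE:-, TRANSFORM:P3(v=0,ok=F), EMIT:P2(v=56,ok=T)] out:P1(v=0); in:-
Tick 6: [PARSE:P4(v=13,ok=F), VALIDATE:-, TRANSFORM:-, EMIT:P3(v=0,ok=F)] out:P2(v=56); in:P4
Tick 7: [PARSE:P5(v=11,ok=F), VALIDATE:P4(v=13,ok=T), TRANSFORM:-, EMIT:-] out:P3(v=0); in:P5
Tick 8: [PARSE:-, VALIDATE:P5(v=11,ok=F), TRANSFORM:P4(v=52,ok=T), EMIT:-] out:-; in:-
Tick 9: [PARSE:-, VALIDATE:-, TRANSFORM:P5(v=0,ok=F), EMIT:P4(v=52,ok=T)] out:-; in:-
Tick 10: [PARSE:-, VALIDATE:-, TRANSFORM:-, EMIT:P5(v=0,ok=F)] out:P4(v=52); in:-
Tick 11: [PARSE:-, VALIDATE:-, TRANSFORM:-, EMIT:-] out:P5(v=0); in:-
P1: arrives tick 1, valid=False (id=1, id%2=1), emit tick 5, final value 0

Answer: 5 0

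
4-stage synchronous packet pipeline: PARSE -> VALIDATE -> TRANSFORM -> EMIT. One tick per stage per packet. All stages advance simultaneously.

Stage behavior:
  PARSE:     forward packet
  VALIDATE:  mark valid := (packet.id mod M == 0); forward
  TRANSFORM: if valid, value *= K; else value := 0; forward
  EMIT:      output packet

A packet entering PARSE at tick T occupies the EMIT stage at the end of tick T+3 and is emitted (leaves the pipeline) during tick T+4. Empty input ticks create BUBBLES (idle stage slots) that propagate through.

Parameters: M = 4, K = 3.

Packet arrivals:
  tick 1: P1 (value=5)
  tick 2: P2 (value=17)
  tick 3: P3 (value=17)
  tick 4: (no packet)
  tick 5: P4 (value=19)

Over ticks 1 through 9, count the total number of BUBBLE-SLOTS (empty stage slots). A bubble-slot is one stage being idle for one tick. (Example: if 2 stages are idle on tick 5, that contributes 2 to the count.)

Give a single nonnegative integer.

Tick 1: [PARSE:P1(v=5,ok=F), VALIDATE:-, TRANSFORM:-, EMIT:-] out:-; bubbles=3
Tick 2: [PARSE:P2(v=17,ok=F), VALIDATE:P1(v=5,ok=F), TRANSFORM:-, EMIT:-] out:-; bubbles=2
Tick 3: [PARSE:P3(v=17,ok=F), VALIDATE:P2(v=17,ok=F), TRANSFORM:P1(v=0,ok=F), EMIT:-] out:-; bubbles=1
Tick 4: [PARSE:-, VALIDATE:P3(v=17,ok=F), TRANSFORM:P2(v=0,ok=F), EMIT:P1(v=0,ok=F)] out:-; bubbles=1
Tick 5: [PARSE:P4(v=19,ok=F), VALIDATE:-, TRANSFORM:P3(v=0,ok=F), EMIT:P2(v=0,ok=F)] out:P1(v=0); bubbles=1
Tick 6: [PARSE:-, VALIDATE:P4(v=19,ok=T), TRANSFORM:-, EMIT:P3(v=0,ok=F)] out:P2(v=0); bubbles=2
Tick 7: [PARSE:-, VALIDATE:-, TRANSFORM:P4(v=57,ok=T), EMIT:-] out:P3(v=0); bubbles=3
Tick 8: [PARSE:-, VALIDATE:-, TRANSFORM:-, EMIT:P4(v=57,ok=T)] out:-; bubbles=3
Tick 9: [PARSE:-, VALIDATE:-, TRANSFORM:-, EMIT:-] out:P4(v=57); bubbles=4
Total bubble-slots: 20

Answer: 20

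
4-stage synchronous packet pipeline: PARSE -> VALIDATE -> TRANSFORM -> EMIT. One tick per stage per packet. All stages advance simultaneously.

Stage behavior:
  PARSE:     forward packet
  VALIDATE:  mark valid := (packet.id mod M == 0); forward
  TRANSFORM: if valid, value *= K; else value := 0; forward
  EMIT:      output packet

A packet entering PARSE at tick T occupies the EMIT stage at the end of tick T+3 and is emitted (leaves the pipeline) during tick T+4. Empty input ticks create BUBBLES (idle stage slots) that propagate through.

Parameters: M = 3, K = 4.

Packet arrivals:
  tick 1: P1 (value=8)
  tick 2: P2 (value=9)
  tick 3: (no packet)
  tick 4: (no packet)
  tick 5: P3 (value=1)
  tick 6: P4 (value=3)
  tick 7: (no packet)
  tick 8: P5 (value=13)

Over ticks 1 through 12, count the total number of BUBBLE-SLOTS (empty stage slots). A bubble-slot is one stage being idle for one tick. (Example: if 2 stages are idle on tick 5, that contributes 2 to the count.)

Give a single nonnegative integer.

Tick 1: [PARSE:P1(v=8,ok=F), VALIDATE:-, TRANSFORM:-, EMIT:-] out:-; bubbles=3
Tick 2: [PARSE:P2(v=9,ok=F), VALIDATE:P1(v=8,ok=F), TRANSFORM:-, EMIT:-] out:-; bubbles=2
Tick 3: [PARSE:-, VALIDATE:P2(v=9,ok=F), TRANSFORM:P1(v=0,ok=F), EMIT:-] out:-; bubbles=2
Tick 4: [PARSE:-, VALIDATE:-, TRANSFORM:P2(v=0,ok=F), EMIT:P1(v=0,ok=F)] out:-; bubbles=2
Tick 5: [PARSE:P3(v=1,ok=F), VALIDATE:-, TRANSFORM:-, EMIT:P2(v=0,ok=F)] out:P1(v=0); bubbles=2
Tick 6: [PARSE:P4(v=3,ok=F), VALIDATE:P3(v=1,ok=T), TRANSFORM:-, EMIT:-] out:P2(v=0); bubbles=2
Tick 7: [PARSE:-, VALIDATE:P4(v=3,ok=F), TRANSFORM:P3(v=4,ok=T), EMIT:-] out:-; bubbles=2
Tick 8: [PARSE:P5(v=13,ok=F), VALIDATE:-, TRANSFORM:P4(v=0,ok=F), EMIT:P3(v=4,ok=T)] out:-; bubbles=1
Tick 9: [PARSE:-, VALIDATE:P5(v=13,ok=F), TRANSFORM:-, EMIT:P4(v=0,ok=F)] out:P3(v=4); bubbles=2
Tick 10: [PARSE:-, VALIDATE:-, TRANSFORM:P5(v=0,ok=F), EMIT:-] out:P4(v=0); bubbles=3
Tick 11: [PARSE:-, VALIDATE:-, TRANSFORM:-, EMIT:P5(v=0,ok=F)] out:-; bubbles=3
Tick 12: [PARSE:-, VALIDATE:-, TRANSFORM:-, EMIT:-] out:P5(v=0); bubbles=4
Total bubble-slots: 28

Answer: 28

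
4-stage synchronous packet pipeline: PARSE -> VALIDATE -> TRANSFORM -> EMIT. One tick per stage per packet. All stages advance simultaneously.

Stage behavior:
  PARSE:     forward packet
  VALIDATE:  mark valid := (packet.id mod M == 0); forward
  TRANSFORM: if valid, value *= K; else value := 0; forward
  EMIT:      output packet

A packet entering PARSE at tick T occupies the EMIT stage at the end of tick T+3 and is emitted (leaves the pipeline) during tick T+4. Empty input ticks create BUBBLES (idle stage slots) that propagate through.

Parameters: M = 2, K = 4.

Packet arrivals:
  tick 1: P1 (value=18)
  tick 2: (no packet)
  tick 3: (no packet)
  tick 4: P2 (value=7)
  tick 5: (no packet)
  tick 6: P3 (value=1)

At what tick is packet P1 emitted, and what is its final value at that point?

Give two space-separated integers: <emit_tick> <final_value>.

Tick 1: [PARSE:P1(v=18,ok=F), VALIDATE:-, TRANSFORM:-, EMIT:-] out:-; in:P1
Tick 2: [PARSE:-, VALIDATE:P1(v=18,ok=F), TRANSFORM:-, EMIT:-] out:-; in:-
Tick 3: [PARSE:-, VALIDATE:-, TRANSFORM:P1(v=0,ok=F), EMIT:-] out:-; in:-
Tick 4: [PARSE:P2(v=7,ok=F), VALIDATE:-, TRANSFORM:-, EMIT:P1(v=0,ok=F)] out:-; in:P2
Tick 5: [PARSE:-, VALIDATE:P2(v=7,ok=T), TRANSFORM:-, EMIT:-] out:P1(v=0); in:-
Tick 6: [PARSE:P3(v=1,ok=F), VALIDATE:-, TRANSFORM:P2(v=28,ok=T), EMIT:-] out:-; in:P3
Tick 7: [PARSE:-, VALIDATE:P3(v=1,ok=F), TRANSFORM:-, EMIT:P2(v=28,ok=T)] out:-; in:-
Tick 8: [PARSE:-, VALIDATE:-, TRANSFORM:P3(v=0,ok=F), EMIT:-] out:P2(v=28); in:-
Tick 9: [PARSE:-, VALIDATE:-, TRANSFORM:-, EMIT:P3(v=0,ok=F)] out:-; in:-
Tick 10: [PARSE:-, VALIDATE:-, TRANSFORM:-, EMIT:-] out:P3(v=0); in:-
P1: arrives tick 1, valid=False (id=1, id%2=1), emit tick 5, final value 0

Answer: 5 0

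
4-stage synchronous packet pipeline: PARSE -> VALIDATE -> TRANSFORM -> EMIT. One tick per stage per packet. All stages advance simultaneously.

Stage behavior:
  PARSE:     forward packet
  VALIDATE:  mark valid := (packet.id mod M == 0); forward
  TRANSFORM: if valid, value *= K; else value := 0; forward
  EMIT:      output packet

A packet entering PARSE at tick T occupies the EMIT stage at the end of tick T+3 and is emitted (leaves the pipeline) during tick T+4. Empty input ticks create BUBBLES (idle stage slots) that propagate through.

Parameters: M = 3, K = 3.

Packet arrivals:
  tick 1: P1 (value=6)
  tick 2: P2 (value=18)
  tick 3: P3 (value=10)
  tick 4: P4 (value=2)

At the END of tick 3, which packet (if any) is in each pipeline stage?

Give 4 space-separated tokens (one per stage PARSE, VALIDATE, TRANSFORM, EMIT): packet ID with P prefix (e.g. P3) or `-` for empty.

Tick 1: [PARSE:P1(v=6,ok=F), VALIDATE:-, TRANSFORM:-, EMIT:-] out:-; in:P1
Tick 2: [PARSE:P2(v=18,ok=F), VALIDATE:P1(v=6,ok=F), TRANSFORM:-, EMIT:-] out:-; in:P2
Tick 3: [PARSE:P3(v=10,ok=F), VALIDATE:P2(v=18,ok=F), TRANSFORM:P1(v=0,ok=F), EMIT:-] out:-; in:P3
At end of tick 3: ['P3', 'P2', 'P1', '-']

Answer: P3 P2 P1 -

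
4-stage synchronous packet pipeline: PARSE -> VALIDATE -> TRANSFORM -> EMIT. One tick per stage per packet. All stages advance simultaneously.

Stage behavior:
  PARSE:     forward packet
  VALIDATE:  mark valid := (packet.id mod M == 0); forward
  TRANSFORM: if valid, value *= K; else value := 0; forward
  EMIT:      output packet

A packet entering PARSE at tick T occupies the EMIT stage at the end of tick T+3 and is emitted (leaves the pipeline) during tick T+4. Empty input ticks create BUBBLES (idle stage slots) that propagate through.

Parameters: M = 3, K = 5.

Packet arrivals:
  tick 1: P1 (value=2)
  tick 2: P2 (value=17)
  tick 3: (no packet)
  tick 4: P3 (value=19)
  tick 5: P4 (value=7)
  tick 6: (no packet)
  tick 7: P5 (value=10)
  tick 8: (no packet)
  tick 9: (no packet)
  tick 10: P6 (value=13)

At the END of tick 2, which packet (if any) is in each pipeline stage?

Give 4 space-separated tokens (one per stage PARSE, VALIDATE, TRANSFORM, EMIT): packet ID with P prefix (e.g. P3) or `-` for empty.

Tick 1: [PARSE:P1(v=2,ok=F), VALIDATE:-, TRANSFORM:-, EMIT:-] out:-; in:P1
Tick 2: [PARSE:P2(v=17,ok=F), VALIDATE:P1(v=2,ok=F), TRANSFORM:-, EMIT:-] out:-; in:P2
At end of tick 2: ['P2', 'P1', '-', '-']

Answer: P2 P1 - -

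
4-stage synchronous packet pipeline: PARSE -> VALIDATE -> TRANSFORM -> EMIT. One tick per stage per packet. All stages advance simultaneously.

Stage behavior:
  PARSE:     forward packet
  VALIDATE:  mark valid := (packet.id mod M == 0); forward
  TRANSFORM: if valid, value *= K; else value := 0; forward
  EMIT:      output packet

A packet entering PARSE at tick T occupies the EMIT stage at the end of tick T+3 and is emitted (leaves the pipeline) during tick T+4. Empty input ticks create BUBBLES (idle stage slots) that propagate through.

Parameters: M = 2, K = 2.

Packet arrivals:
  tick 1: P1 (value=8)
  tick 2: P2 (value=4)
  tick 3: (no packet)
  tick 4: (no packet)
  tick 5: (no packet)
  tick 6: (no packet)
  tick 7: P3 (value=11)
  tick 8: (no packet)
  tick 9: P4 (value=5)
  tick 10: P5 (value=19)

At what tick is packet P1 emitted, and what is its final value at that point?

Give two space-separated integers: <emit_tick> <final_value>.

Answer: 5 0

Derivation:
Tick 1: [PARSE:P1(v=8,ok=F), VALIDATE:-, TRANSFORM:-, EMIT:-] out:-; in:P1
Tick 2: [PARSE:P2(v=4,ok=F), VALIDATE:P1(v=8,ok=F), TRANSFORM:-, EMIT:-] out:-; in:P2
Tick 3: [PARSE:-, VALIDATE:P2(v=4,ok=T), TRANSFORM:P1(v=0,ok=F), EMIT:-] out:-; in:-
Tick 4: [PARSE:-, VALIDATE:-, TRANSFORM:P2(v=8,ok=T), EMIT:P1(v=0,ok=F)] out:-; in:-
Tick 5: [PARSE:-, VALIDATE:-, TRANSFORM:-, EMIT:P2(v=8,ok=T)] out:P1(v=0); in:-
Tick 6: [PARSE:-, VALIDATE:-, TRANSFORM:-, EMIT:-] out:P2(v=8); in:-
Tick 7: [PARSE:P3(v=11,ok=F), VALIDATE:-, TRANSFORM:-, EMIT:-] out:-; in:P3
Tick 8: [PARSE:-, VALIDATE:P3(v=11,ok=F), TRANSFORM:-, EMIT:-] out:-; in:-
Tick 9: [PARSE:P4(v=5,ok=F), VALIDATE:-, TRANSFORM:P3(v=0,ok=F), EMIT:-] out:-; in:P4
Tick 10: [PARSE:P5(v=19,ok=F), VALIDATE:P4(v=5,ok=T), TRANSFORM:-, EMIT:P3(v=0,ok=F)] out:-; in:P5
Tick 11: [PARSE:-, VALIDATE:P5(v=19,ok=F), TRANSFORM:P4(v=10,ok=T), EMIT:-] out:P3(v=0); in:-
Tick 12: [PARSE:-, VALIDATE:-, TRANSFORM:P5(v=0,ok=F), EMIT:P4(v=10,ok=T)] out:-; in:-
Tick 13: [PARSE:-, VALIDATE:-, TRANSFORM:-, EMIT:P5(v=0,ok=F)] out:P4(v=10); in:-
Tick 14: [PARSE:-, VALIDATE:-, TRANSFORM:-, EMIT:-] out:P5(v=0); in:-
P1: arrives tick 1, valid=False (id=1, id%2=1), emit tick 5, final value 0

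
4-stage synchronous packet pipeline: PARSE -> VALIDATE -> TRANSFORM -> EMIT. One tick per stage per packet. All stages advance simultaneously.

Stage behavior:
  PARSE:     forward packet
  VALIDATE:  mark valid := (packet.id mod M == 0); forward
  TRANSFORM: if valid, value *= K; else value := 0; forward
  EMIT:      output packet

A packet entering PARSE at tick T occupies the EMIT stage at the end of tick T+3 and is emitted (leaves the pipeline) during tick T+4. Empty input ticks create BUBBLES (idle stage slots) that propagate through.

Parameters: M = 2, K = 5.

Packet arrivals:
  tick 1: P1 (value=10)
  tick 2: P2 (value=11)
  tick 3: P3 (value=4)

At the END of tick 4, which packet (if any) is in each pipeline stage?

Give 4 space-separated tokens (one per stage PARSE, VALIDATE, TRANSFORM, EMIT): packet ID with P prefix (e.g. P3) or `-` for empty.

Answer: - P3 P2 P1

Derivation:
Tick 1: [PARSE:P1(v=10,ok=F), VALIDATE:-, TRANSFORM:-, EMIT:-] out:-; in:P1
Tick 2: [PARSE:P2(v=11,ok=F), VALIDATE:P1(v=10,ok=F), TRANSFORM:-, EMIT:-] out:-; in:P2
Tick 3: [PARSE:P3(v=4,ok=F), VALIDATE:P2(v=11,ok=T), TRANSFORM:P1(v=0,ok=F), EMIT:-] out:-; in:P3
Tick 4: [PARSE:-, VALIDATE:P3(v=4,ok=F), TRANSFORM:P2(v=55,ok=T), EMIT:P1(v=0,ok=F)] out:-; in:-
At end of tick 4: ['-', 'P3', 'P2', 'P1']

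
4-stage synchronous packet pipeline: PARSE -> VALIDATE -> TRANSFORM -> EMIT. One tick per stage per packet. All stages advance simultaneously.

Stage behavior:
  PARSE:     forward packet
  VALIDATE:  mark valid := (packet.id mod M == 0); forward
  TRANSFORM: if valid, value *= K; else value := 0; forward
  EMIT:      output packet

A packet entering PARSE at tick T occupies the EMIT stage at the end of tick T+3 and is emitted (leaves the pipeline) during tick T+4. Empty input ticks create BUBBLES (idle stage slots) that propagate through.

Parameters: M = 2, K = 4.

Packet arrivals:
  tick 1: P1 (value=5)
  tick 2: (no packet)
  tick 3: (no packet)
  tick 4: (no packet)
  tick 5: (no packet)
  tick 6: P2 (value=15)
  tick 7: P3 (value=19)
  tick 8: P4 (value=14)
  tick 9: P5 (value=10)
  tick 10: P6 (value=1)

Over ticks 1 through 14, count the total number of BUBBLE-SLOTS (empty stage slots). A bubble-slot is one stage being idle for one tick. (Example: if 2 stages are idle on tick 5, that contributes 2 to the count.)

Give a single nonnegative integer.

Answer: 32

Derivation:
Tick 1: [PARSE:P1(v=5,ok=F), VALIDATE:-, TRANSFORM:-, EMIT:-] out:-; bubbles=3
Tick 2: [PARSE:-, VALIDATE:P1(v=5,ok=F), TRANSFORM:-, EMIT:-] out:-; bubbles=3
Tick 3: [PARSE:-, VALIDATE:-, TRANSFORM:P1(v=0,ok=F), EMIT:-] out:-; bubbles=3
Tick 4: [PARSE:-, VALIDATE:-, TRANSFORM:-, EMIT:P1(v=0,ok=F)] out:-; bubbles=3
Tick 5: [PARSE:-, VALIDATE:-, TRANSFORM:-, EMIT:-] out:P1(v=0); bubbles=4
Tick 6: [PARSE:P2(v=15,ok=F), VALIDATE:-, TRANSFORM:-, EMIT:-] out:-; bubbles=3
Tick 7: [PARSE:P3(v=19,ok=F), VALIDATE:P2(v=15,ok=T), TRANSFORM:-, EMIT:-] out:-; bubbles=2
Tick 8: [PARSE:P4(v=14,ok=F), VALIDATE:P3(v=19,ok=F), TRANSFORM:P2(v=60,ok=T), EMIT:-] out:-; bubbles=1
Tick 9: [PARSE:P5(v=10,ok=F), VALIDATE:P4(v=14,ok=T), TRANSFORM:P3(v=0,ok=F), EMIT:P2(v=60,ok=T)] out:-; bubbles=0
Tick 10: [PARSE:P6(v=1,ok=F), VALIDATE:P5(v=10,ok=F), TRANSFORM:P4(v=56,ok=T), EMIT:P3(v=0,ok=F)] out:P2(v=60); bubbles=0
Tick 11: [PARSE:-, VALIDATE:P6(v=1,ok=T), TRANSFORM:P5(v=0,ok=F), EMIT:P4(v=56,ok=T)] out:P3(v=0); bubbles=1
Tick 12: [PARSE:-, VALIDATE:-, TRANSFORM:P6(v=4,ok=T), EMIT:P5(v=0,ok=F)] out:P4(v=56); bubbles=2
Tick 13: [PARSE:-, VALIDATE:-, TRANSFORM:-, EMIT:P6(v=4,ok=T)] out:P5(v=0); bubbles=3
Tick 14: [PARSE:-, VALIDATE:-, TRANSFORM:-, EMIT:-] out:P6(v=4); bubbles=4
Total bubble-slots: 32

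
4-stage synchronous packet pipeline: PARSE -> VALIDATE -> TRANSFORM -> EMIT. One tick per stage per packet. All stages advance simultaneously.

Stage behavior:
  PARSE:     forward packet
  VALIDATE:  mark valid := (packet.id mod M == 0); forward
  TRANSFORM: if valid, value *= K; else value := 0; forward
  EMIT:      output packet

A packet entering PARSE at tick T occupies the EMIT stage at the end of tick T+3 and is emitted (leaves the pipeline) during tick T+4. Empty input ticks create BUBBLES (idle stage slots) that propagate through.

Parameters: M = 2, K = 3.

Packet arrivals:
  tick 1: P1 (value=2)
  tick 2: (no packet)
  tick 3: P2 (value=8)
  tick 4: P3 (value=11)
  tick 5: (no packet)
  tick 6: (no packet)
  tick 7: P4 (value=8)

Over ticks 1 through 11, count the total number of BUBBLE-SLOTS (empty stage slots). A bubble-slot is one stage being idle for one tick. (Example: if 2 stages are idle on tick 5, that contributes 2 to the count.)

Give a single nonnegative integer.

Tick 1: [PARSE:P1(v=2,ok=F), VALIDATE:-, TRANSFORM:-, EMIT:-] out:-; bubbles=3
Tick 2: [PARSE:-, VALIDATE:P1(v=2,ok=F), TRANSFORM:-, EMIT:-] out:-; bubbles=3
Tick 3: [PARSE:P2(v=8,ok=F), VALIDATE:-, TRANSFORM:P1(v=0,ok=F), EMIT:-] out:-; bubbles=2
Tick 4: [PARSE:P3(v=11,ok=F), VALIDATE:P2(v=8,ok=T), TRANSFORM:-, EMIT:P1(v=0,ok=F)] out:-; bubbles=1
Tick 5: [PARSE:-, VALIDATE:P3(v=11,ok=F), TRANSFORM:P2(v=24,ok=T), EMIT:-] out:P1(v=0); bubbles=2
Tick 6: [PARSE:-, VALIDATE:-, TRANSFORM:P3(v=0,ok=F), EMIT:P2(v=24,ok=T)] out:-; bubbles=2
Tick 7: [PARSE:P4(v=8,ok=F), VALIDATE:-, TRANSFORM:-, EMIT:P3(v=0,ok=F)] out:P2(v=24); bubbles=2
Tick 8: [PARSE:-, VALIDATE:P4(v=8,ok=T), TRANSFORM:-, EMIT:-] out:P3(v=0); bubbles=3
Tick 9: [PARSE:-, VALIDATE:-, TRANSFORM:P4(v=24,ok=T), EMIT:-] out:-; bubbles=3
Tick 10: [PARSE:-, VALIDATE:-, TRANSFORM:-, EMIT:P4(v=24,ok=T)] out:-; bubbles=3
Tick 11: [PARSE:-, VALIDATE:-, TRANSFORM:-, EMIT:-] out:P4(v=24); bubbles=4
Total bubble-slots: 28

Answer: 28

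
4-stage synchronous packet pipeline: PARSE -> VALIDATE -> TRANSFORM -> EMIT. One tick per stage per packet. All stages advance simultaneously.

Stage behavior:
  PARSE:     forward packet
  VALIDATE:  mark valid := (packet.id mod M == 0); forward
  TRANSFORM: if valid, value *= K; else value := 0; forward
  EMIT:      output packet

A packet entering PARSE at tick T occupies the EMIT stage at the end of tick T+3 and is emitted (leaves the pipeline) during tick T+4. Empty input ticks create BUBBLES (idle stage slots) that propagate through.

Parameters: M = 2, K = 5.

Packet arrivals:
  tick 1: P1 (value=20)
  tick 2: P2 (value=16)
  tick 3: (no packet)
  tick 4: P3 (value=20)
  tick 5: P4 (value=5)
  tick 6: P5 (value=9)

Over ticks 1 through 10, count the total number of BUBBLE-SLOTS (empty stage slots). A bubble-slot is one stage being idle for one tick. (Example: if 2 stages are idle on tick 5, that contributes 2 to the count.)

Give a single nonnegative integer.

Answer: 20

Derivation:
Tick 1: [PARSE:P1(v=20,ok=F), VALIDATE:-, TRANSFORM:-, EMIT:-] out:-; bubbles=3
Tick 2: [PARSE:P2(v=16,ok=F), VALIDATE:P1(v=20,ok=F), TRANSFORM:-, EMIT:-] out:-; bubbles=2
Tick 3: [PARSE:-, VALIDATE:P2(v=16,ok=T), TRANSFORM:P1(v=0,ok=F), EMIT:-] out:-; bubbles=2
Tick 4: [PARSE:P3(v=20,ok=F), VALIDATE:-, TRANSFORM:P2(v=80,ok=T), EMIT:P1(v=0,ok=F)] out:-; bubbles=1
Tick 5: [PARSE:P4(v=5,ok=F), VALIDATE:P3(v=20,ok=F), TRANSFORM:-, EMIT:P2(v=80,ok=T)] out:P1(v=0); bubbles=1
Tick 6: [PARSE:P5(v=9,ok=F), VALIDATE:P4(v=5,ok=T), TRANSFORM:P3(v=0,ok=F), EMIT:-] out:P2(v=80); bubbles=1
Tick 7: [PARSE:-, VALIDATE:P5(v=9,ok=F), TRANSFORM:P4(v=25,ok=T), EMIT:P3(v=0,ok=F)] out:-; bubbles=1
Tick 8: [PARSE:-, VALIDATE:-, TRANSFORM:P5(v=0,ok=F), EMIT:P4(v=25,ok=T)] out:P3(v=0); bubbles=2
Tick 9: [PARSE:-, VALIDATE:-, TRANSFORM:-, EMIT:P5(v=0,ok=F)] out:P4(v=25); bubbles=3
Tick 10: [PARSE:-, VALIDATE:-, TRANSFORM:-, EMIT:-] out:P5(v=0); bubbles=4
Total bubble-slots: 20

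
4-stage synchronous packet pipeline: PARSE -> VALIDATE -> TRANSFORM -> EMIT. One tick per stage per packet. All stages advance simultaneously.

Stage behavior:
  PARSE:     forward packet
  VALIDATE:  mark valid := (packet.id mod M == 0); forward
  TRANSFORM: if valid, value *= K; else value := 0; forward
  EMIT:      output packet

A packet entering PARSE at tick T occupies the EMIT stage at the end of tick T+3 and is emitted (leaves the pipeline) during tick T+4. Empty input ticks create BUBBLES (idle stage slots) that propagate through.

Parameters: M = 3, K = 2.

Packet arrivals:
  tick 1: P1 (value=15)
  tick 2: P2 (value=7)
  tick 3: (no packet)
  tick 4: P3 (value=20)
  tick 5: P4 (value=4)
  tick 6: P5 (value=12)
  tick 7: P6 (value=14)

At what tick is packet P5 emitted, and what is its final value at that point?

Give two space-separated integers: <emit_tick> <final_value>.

Tick 1: [PARSE:P1(v=15,ok=F), VALIDATE:-, TRANSFORM:-, EMIT:-] out:-; in:P1
Tick 2: [PARSE:P2(v=7,ok=F), VALIDATE:P1(v=15,ok=F), TRANSFORM:-, EMIT:-] out:-; in:P2
Tick 3: [PARSE:-, VALIDATE:P2(v=7,ok=F), TRANSFORM:P1(v=0,ok=F), EMIT:-] out:-; in:-
Tick 4: [PARSE:P3(v=20,ok=F), VALIDATE:-, TRANSFORM:P2(v=0,ok=F), EMIT:P1(v=0,ok=F)] out:-; in:P3
Tick 5: [PARSE:P4(v=4,ok=F), VALIDATE:P3(v=20,ok=T), TRANSFORM:-, EMIT:P2(v=0,ok=F)] out:P1(v=0); in:P4
Tick 6: [PARSE:P5(v=12,ok=F), VALIDATE:P4(v=4,ok=F), TRANSFORM:P3(v=40,ok=T), EMIT:-] out:P2(v=0); in:P5
Tick 7: [PARSE:P6(v=14,ok=F), VALIDATE:P5(v=12,ok=F), TRANSFORM:P4(v=0,ok=F), EMIT:P3(v=40,ok=T)] out:-; in:P6
Tick 8: [PARSE:-, VALIDATE:P6(v=14,ok=T), TRANSFORM:P5(v=0,ok=F), EMIT:P4(v=0,ok=F)] out:P3(v=40); in:-
Tick 9: [PARSE:-, VALIDATE:-, TRANSFORM:P6(v=28,ok=T), EMIT:P5(v=0,ok=F)] out:P4(v=0); in:-
Tick 10: [PARSE:-, VALIDATE:-, TRANSFORM:-, EMIT:P6(v=28,ok=T)] out:P5(v=0); in:-
Tick 11: [PARSE:-, VALIDATE:-, TRANSFORM:-, EMIT:-] out:P6(v=28); in:-
P5: arrives tick 6, valid=False (id=5, id%3=2), emit tick 10, final value 0

Answer: 10 0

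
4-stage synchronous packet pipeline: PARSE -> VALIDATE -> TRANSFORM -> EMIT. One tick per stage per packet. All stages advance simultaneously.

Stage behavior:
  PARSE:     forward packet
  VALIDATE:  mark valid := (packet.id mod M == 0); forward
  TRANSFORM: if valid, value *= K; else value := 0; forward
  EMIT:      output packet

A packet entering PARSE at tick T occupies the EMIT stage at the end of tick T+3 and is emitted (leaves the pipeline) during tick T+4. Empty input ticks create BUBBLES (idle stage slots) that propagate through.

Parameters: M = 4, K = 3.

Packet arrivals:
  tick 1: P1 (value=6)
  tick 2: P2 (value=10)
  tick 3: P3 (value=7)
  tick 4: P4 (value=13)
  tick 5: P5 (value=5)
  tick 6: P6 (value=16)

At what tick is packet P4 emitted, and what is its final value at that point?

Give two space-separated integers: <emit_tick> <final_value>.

Answer: 8 39

Derivation:
Tick 1: [PARSE:P1(v=6,ok=F), VALIDATE:-, TRANSFORM:-, EMIT:-] out:-; in:P1
Tick 2: [PARSE:P2(v=10,ok=F), VALIDATE:P1(v=6,ok=F), TRANSFORM:-, EMIT:-] out:-; in:P2
Tick 3: [PARSE:P3(v=7,ok=F), VALIDATE:P2(v=10,ok=F), TRANSFORM:P1(v=0,ok=F), EMIT:-] out:-; in:P3
Tick 4: [PARSE:P4(v=13,ok=F), VALIDATE:P3(v=7,ok=F), TRANSFORM:P2(v=0,ok=F), EMIT:P1(v=0,ok=F)] out:-; in:P4
Tick 5: [PARSE:P5(v=5,ok=F), VALIDATE:P4(v=13,ok=T), TRANSFORM:P3(v=0,ok=F), EMIT:P2(v=0,ok=F)] out:P1(v=0); in:P5
Tick 6: [PARSE:P6(v=16,ok=F), VALIDATE:P5(v=5,ok=F), TRANSFORM:P4(v=39,ok=T), EMIT:P3(v=0,ok=F)] out:P2(v=0); in:P6
Tick 7: [PARSE:-, VALIDATE:P6(v=16,ok=F), TRANSFORM:P5(v=0,ok=F), EMIT:P4(v=39,ok=T)] out:P3(v=0); in:-
Tick 8: [PARSE:-, VALIDATE:-, TRANSFORM:P6(v=0,ok=F), EMIT:P5(v=0,ok=F)] out:P4(v=39); in:-
Tick 9: [PARSE:-, VALIDATE:-, TRANSFORM:-, EMIT:P6(v=0,ok=F)] out:P5(v=0); in:-
Tick 10: [PARSE:-, VALIDATE:-, TRANSFORM:-, EMIT:-] out:P6(v=0); in:-
P4: arrives tick 4, valid=True (id=4, id%4=0), emit tick 8, final value 39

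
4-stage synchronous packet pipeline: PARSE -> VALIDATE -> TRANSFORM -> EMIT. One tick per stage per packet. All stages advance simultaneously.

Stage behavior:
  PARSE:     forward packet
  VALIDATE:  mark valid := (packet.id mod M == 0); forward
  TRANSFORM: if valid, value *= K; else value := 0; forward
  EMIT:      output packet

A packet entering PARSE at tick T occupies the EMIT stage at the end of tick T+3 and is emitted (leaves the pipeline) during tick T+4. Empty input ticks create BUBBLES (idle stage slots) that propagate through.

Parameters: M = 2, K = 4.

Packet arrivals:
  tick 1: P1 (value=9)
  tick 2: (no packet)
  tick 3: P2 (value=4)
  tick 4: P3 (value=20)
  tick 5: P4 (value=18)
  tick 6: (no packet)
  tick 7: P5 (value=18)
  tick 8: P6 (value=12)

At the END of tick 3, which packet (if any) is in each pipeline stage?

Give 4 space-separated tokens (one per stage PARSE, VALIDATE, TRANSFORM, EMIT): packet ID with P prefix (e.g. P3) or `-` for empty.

Tick 1: [PARSE:P1(v=9,ok=F), VALIDATE:-, TRANSFORM:-, EMIT:-] out:-; in:P1
Tick 2: [PARSE:-, VALIDATE:P1(v=9,ok=F), TRANSFORM:-, EMIT:-] out:-; in:-
Tick 3: [PARSE:P2(v=4,ok=F), VALIDATE:-, TRANSFORM:P1(v=0,ok=F), EMIT:-] out:-; in:P2
At end of tick 3: ['P2', '-', 'P1', '-']

Answer: P2 - P1 -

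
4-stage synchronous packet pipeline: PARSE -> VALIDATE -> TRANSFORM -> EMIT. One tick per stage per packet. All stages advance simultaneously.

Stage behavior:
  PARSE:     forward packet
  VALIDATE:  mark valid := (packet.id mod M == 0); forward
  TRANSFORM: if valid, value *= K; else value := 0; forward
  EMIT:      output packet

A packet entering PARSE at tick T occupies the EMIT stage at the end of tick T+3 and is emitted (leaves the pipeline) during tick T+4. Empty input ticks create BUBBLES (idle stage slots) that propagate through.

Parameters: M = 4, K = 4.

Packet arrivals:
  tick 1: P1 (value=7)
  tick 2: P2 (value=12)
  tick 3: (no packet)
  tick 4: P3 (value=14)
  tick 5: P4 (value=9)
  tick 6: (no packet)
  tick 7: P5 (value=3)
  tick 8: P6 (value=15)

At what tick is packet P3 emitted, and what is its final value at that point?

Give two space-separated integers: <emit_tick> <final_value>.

Answer: 8 0

Derivation:
Tick 1: [PARSE:P1(v=7,ok=F), VALIDATE:-, TRANSFORM:-, EMIT:-] out:-; in:P1
Tick 2: [PARSE:P2(v=12,ok=F), VALIDATE:P1(v=7,ok=F), TRANSFORM:-, EMIT:-] out:-; in:P2
Tick 3: [PARSE:-, VALIDATE:P2(v=12,ok=F), TRANSFORM:P1(v=0,ok=F), EMIT:-] out:-; in:-
Tick 4: [PARSE:P3(v=14,ok=F), VALIDATE:-, TRANSFORM:P2(v=0,ok=F), EMIT:P1(v=0,ok=F)] out:-; in:P3
Tick 5: [PARSE:P4(v=9,ok=F), VALIDATE:P3(v=14,ok=F), TRANSFORM:-, EMIT:P2(v=0,ok=F)] out:P1(v=0); in:P4
Tick 6: [PARSE:-, VALIDATE:P4(v=9,ok=T), TRANSFORM:P3(v=0,ok=F), EMIT:-] out:P2(v=0); in:-
Tick 7: [PARSE:P5(v=3,ok=F), VALIDATE:-, TRANSFORM:P4(v=36,ok=T), EMIT:P3(v=0,ok=F)] out:-; in:P5
Tick 8: [PARSE:P6(v=15,ok=F), VALIDATE:P5(v=3,ok=F), TRANSFORM:-, EMIT:P4(v=36,ok=T)] out:P3(v=0); in:P6
Tick 9: [PARSE:-, VALIDATE:P6(v=15,ok=F), TRANSFORM:P5(v=0,ok=F), EMIT:-] out:P4(v=36); in:-
Tick 10: [PARSE:-, VALIDATE:-, TRANSFORM:P6(v=0,ok=F), EMIT:P5(v=0,ok=F)] out:-; in:-
Tick 11: [PARSE:-, VALIDATE:-, TRANSFORM:-, EMIT:P6(v=0,ok=F)] out:P5(v=0); in:-
Tick 12: [PARSE:-, VALIDATE:-, TRANSFORM:-, EMIT:-] out:P6(v=0); in:-
P3: arrives tick 4, valid=False (id=3, id%4=3), emit tick 8, final value 0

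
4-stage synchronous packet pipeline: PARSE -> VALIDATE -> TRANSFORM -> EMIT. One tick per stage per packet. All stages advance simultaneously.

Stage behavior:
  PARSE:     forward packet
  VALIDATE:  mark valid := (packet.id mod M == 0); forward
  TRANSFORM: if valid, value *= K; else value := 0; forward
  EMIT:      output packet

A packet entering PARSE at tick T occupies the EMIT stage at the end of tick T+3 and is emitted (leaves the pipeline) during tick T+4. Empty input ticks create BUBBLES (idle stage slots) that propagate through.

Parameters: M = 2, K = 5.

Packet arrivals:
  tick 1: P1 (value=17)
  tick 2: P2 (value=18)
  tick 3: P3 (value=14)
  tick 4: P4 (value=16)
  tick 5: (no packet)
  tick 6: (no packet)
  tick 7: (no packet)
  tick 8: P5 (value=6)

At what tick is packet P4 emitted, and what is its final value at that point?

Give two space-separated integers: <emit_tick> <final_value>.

Answer: 8 80

Derivation:
Tick 1: [PARSE:P1(v=17,ok=F), VALIDATE:-, TRANSFORM:-, EMIT:-] out:-; in:P1
Tick 2: [PARSE:P2(v=18,ok=F), VALIDATE:P1(v=17,ok=F), TRANSFORM:-, EMIT:-] out:-; in:P2
Tick 3: [PARSE:P3(v=14,ok=F), VALIDATE:P2(v=18,ok=T), TRANSFORM:P1(v=0,ok=F), EMIT:-] out:-; in:P3
Tick 4: [PARSE:P4(v=16,ok=F), VALIDATE:P3(v=14,ok=F), TRANSFORM:P2(v=90,ok=T), EMIT:P1(v=0,ok=F)] out:-; in:P4
Tick 5: [PARSE:-, VALIDATE:P4(v=16,ok=T), TRANSFORM:P3(v=0,ok=F), EMIT:P2(v=90,ok=T)] out:P1(v=0); in:-
Tick 6: [PARSE:-, VALIDATE:-, TRANSFORM:P4(v=80,ok=T), EMIT:P3(v=0,ok=F)] out:P2(v=90); in:-
Tick 7: [PARSE:-, VALIDATE:-, TRANSFORM:-, EMIT:P4(v=80,ok=T)] out:P3(v=0); in:-
Tick 8: [PARSE:P5(v=6,ok=F), VALIDATE:-, TRANSFORM:-, EMIT:-] out:P4(v=80); in:P5
Tick 9: [PARSE:-, VALIDATE:P5(v=6,ok=F), TRANSFORM:-, EMIT:-] out:-; in:-
Tick 10: [PARSE:-, VALIDATE:-, TRANSFORM:P5(v=0,ok=F), EMIT:-] out:-; in:-
Tick 11: [PARSE:-, VALIDATE:-, TRANSFORM:-, EMIT:P5(v=0,ok=F)] out:-; in:-
Tick 12: [PARSE:-, VALIDATE:-, TRANSFORM:-, EMIT:-] out:P5(v=0); in:-
P4: arrives tick 4, valid=True (id=4, id%2=0), emit tick 8, final value 80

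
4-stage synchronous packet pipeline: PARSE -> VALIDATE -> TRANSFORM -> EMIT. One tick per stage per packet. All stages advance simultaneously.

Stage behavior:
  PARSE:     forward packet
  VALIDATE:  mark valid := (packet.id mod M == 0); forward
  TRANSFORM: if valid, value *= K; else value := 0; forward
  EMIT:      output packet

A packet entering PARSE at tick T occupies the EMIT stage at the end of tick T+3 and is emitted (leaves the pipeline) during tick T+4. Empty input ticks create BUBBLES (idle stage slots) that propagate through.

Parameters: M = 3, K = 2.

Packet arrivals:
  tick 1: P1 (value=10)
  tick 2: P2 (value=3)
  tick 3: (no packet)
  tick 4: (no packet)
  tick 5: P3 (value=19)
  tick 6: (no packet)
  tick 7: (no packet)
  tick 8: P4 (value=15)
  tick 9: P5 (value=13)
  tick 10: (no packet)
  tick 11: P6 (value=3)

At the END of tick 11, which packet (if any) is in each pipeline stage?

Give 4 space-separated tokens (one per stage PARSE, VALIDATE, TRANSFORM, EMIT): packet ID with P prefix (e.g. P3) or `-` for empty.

Answer: P6 - P5 P4

Derivation:
Tick 1: [PARSE:P1(v=10,ok=F), VALIDATE:-, TRANSFORM:-, EMIT:-] out:-; in:P1
Tick 2: [PARSE:P2(v=3,ok=F), VALIDATE:P1(v=10,ok=F), TRANSFORM:-, EMIT:-] out:-; in:P2
Tick 3: [PARSE:-, VALIDATE:P2(v=3,ok=F), TRANSFORM:P1(v=0,ok=F), EMIT:-] out:-; in:-
Tick 4: [PARSE:-, VALIDATE:-, TRANSFORM:P2(v=0,ok=F), EMIT:P1(v=0,ok=F)] out:-; in:-
Tick 5: [PARSE:P3(v=19,ok=F), VALIDATE:-, TRANSFORM:-, EMIT:P2(v=0,ok=F)] out:P1(v=0); in:P3
Tick 6: [PARSE:-, VALIDATE:P3(v=19,ok=T), TRANSFORM:-, EMIT:-] out:P2(v=0); in:-
Tick 7: [PARSE:-, VALIDATE:-, TRANSFORM:P3(v=38,ok=T), EMIT:-] out:-; in:-
Tick 8: [PARSE:P4(v=15,ok=F), VALIDATE:-, TRANSFORM:-, EMIT:P3(v=38,ok=T)] out:-; in:P4
Tick 9: [PARSE:P5(v=13,ok=F), VALIDATE:P4(v=15,ok=F), TRANSFORM:-, EMIT:-] out:P3(v=38); in:P5
Tick 10: [PARSE:-, VALIDATE:P5(v=13,ok=F), TRANSFORM:P4(v=0,ok=F), EMIT:-] out:-; in:-
Tick 11: [PARSE:P6(v=3,ok=F), VALIDATE:-, TRANSFORM:P5(v=0,ok=F), EMIT:P4(v=0,ok=F)] out:-; in:P6
At end of tick 11: ['P6', '-', 'P5', 'P4']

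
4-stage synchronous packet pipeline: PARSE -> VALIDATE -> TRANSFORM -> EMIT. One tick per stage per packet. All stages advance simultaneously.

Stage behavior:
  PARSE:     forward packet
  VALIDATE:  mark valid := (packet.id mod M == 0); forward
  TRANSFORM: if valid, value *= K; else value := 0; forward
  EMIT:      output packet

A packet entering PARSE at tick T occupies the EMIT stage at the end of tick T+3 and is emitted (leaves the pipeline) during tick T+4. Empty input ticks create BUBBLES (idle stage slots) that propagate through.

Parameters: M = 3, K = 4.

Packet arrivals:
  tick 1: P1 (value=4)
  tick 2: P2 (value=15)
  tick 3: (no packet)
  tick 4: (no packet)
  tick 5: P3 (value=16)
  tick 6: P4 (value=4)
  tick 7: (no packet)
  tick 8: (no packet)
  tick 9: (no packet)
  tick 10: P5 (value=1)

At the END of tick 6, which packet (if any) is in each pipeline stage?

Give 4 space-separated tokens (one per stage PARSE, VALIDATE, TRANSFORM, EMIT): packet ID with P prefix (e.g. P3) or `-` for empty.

Answer: P4 P3 - -

Derivation:
Tick 1: [PARSE:P1(v=4,ok=F), VALIDATE:-, TRANSFORM:-, EMIT:-] out:-; in:P1
Tick 2: [PARSE:P2(v=15,ok=F), VALIDATE:P1(v=4,ok=F), TRANSFORM:-, EMIT:-] out:-; in:P2
Tick 3: [PARSE:-, VALIDATE:P2(v=15,ok=F), TRANSFORM:P1(v=0,ok=F), EMIT:-] out:-; in:-
Tick 4: [PARSE:-, VALIDATE:-, TRANSFORM:P2(v=0,ok=F), EMIT:P1(v=0,ok=F)] out:-; in:-
Tick 5: [PARSE:P3(v=16,ok=F), VALIDATE:-, TRANSFORM:-, EMIT:P2(v=0,ok=F)] out:P1(v=0); in:P3
Tick 6: [PARSE:P4(v=4,ok=F), VALIDATE:P3(v=16,ok=T), TRANSFORM:-, EMIT:-] out:P2(v=0); in:P4
At end of tick 6: ['P4', 'P3', '-', '-']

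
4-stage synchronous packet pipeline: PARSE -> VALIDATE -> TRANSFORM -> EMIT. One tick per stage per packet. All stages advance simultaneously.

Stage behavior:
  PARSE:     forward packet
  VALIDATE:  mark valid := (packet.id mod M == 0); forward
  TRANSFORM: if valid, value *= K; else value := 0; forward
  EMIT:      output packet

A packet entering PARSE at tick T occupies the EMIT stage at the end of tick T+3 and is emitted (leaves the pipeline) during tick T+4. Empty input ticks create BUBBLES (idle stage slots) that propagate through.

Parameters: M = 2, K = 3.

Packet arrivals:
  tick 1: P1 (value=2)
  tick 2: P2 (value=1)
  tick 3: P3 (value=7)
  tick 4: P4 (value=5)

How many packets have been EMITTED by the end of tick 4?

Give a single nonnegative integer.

Tick 1: [PARSE:P1(v=2,ok=F), VALIDATE:-, TRANSFORM:-, EMIT:-] out:-; in:P1
Tick 2: [PARSE:P2(v=1,ok=F), VALIDATE:P1(v=2,ok=F), TRANSFORM:-, EMIT:-] out:-; in:P2
Tick 3: [PARSE:P3(v=7,ok=F), VALIDATE:P2(v=1,ok=T), TRANSFORM:P1(v=0,ok=F), EMIT:-] out:-; in:P3
Tick 4: [PARSE:P4(v=5,ok=F), VALIDATE:P3(v=7,ok=F), TRANSFORM:P2(v=3,ok=T), EMIT:P1(v=0,ok=F)] out:-; in:P4
Emitted by tick 4: []

Answer: 0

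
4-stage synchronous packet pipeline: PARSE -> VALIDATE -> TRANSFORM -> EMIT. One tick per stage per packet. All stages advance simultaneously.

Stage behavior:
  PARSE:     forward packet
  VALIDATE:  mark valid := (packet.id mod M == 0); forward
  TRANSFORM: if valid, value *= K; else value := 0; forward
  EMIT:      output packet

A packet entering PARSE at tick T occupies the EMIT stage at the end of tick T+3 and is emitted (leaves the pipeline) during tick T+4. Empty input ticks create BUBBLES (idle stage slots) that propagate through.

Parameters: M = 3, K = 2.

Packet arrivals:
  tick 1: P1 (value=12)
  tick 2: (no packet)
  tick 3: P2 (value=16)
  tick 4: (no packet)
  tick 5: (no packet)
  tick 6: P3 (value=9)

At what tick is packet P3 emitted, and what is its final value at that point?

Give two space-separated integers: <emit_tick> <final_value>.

Answer: 10 18

Derivation:
Tick 1: [PARSE:P1(v=12,ok=F), VALIDATE:-, TRANSFORM:-, EMIT:-] out:-; in:P1
Tick 2: [PARSE:-, VALIDATE:P1(v=12,ok=F), TRANSFORM:-, EMIT:-] out:-; in:-
Tick 3: [PARSE:P2(v=16,ok=F), VALIDATE:-, TRANSFORM:P1(v=0,ok=F), EMIT:-] out:-; in:P2
Tick 4: [PARSE:-, VALIDATE:P2(v=16,ok=F), TRANSFORM:-, EMIT:P1(v=0,ok=F)] out:-; in:-
Tick 5: [PARSE:-, VALIDATE:-, TRANSFORM:P2(v=0,ok=F), EMIT:-] out:P1(v=0); in:-
Tick 6: [PARSE:P3(v=9,ok=F), VALIDATE:-, TRANSFORM:-, EMIT:P2(v=0,ok=F)] out:-; in:P3
Tick 7: [PARSE:-, VALIDATE:P3(v=9,ok=T), TRANSFORM:-, EMIT:-] out:P2(v=0); in:-
Tick 8: [PARSE:-, VALIDATE:-, TRANSFORM:P3(v=18,ok=T), EMIT:-] out:-; in:-
Tick 9: [PARSE:-, VALIDATE:-, TRANSFORM:-, EMIT:P3(v=18,ok=T)] out:-; in:-
Tick 10: [PARSE:-, VALIDATE:-, TRANSFORM:-, EMIT:-] out:P3(v=18); in:-
P3: arrives tick 6, valid=True (id=3, id%3=0), emit tick 10, final value 18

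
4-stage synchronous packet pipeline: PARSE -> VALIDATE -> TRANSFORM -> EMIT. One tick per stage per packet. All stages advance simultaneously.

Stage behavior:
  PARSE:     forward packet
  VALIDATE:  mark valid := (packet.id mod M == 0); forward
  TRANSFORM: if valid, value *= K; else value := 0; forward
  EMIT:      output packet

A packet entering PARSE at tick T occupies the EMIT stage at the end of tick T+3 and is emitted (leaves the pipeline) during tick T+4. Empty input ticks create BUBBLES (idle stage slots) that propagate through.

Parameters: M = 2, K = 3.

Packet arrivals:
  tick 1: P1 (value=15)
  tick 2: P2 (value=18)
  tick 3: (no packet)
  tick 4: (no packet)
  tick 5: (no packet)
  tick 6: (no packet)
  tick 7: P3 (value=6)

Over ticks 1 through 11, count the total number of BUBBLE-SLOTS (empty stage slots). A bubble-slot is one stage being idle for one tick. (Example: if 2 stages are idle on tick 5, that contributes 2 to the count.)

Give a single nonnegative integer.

Tick 1: [PARSE:P1(v=15,ok=F), VALIDATE:-, TRANSFORM:-, EMIT:-] out:-; bubbles=3
Tick 2: [PARSE:P2(v=18,ok=F), VALIDATE:P1(v=15,ok=F), TRANSFORM:-, EMIT:-] out:-; bubbles=2
Tick 3: [PARSE:-, VALIDATE:P2(v=18,ok=T), TRANSFORM:P1(v=0,ok=F), EMIT:-] out:-; bubbles=2
Tick 4: [PARSE:-, VALIDATE:-, TRANSFORM:P2(v=54,ok=T), EMIT:P1(v=0,ok=F)] out:-; bubbles=2
Tick 5: [PARSE:-, VALIDATE:-, TRANSFORM:-, EMIT:P2(v=54,ok=T)] out:P1(v=0); bubbles=3
Tick 6: [PARSE:-, VALIDATE:-, TRANSFORM:-, EMIT:-] out:P2(v=54); bubbles=4
Tick 7: [PARSE:P3(v=6,ok=F), VALIDATE:-, TRANSFORM:-, EMIT:-] out:-; bubbles=3
Tick 8: [PARSE:-, VALIDATE:P3(v=6,ok=F), TRANSFORM:-, EMIT:-] out:-; bubbles=3
Tick 9: [PARSE:-, VALIDATE:-, TRANSFORM:P3(v=0,ok=F), EMIT:-] out:-; bubbles=3
Tick 10: [PARSE:-, VALIDATE:-, TRANSFORM:-, EMIT:P3(v=0,ok=F)] out:-; bubbles=3
Tick 11: [PARSE:-, VALIDATE:-, TRANSFORM:-, EMIT:-] out:P3(v=0); bubbles=4
Total bubble-slots: 32

Answer: 32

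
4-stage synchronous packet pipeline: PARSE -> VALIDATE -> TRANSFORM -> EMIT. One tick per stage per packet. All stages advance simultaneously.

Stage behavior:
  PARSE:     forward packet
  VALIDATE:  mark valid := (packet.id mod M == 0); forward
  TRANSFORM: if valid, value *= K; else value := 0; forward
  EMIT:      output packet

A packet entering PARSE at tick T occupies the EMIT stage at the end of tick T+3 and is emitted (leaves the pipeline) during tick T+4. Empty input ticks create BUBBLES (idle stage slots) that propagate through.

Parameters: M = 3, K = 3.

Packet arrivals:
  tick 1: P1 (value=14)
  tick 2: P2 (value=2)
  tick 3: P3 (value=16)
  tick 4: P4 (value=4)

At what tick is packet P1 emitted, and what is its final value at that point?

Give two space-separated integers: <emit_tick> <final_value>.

Answer: 5 0

Derivation:
Tick 1: [PARSE:P1(v=14,ok=F), VALIDATE:-, TRANSFORM:-, EMIT:-] out:-; in:P1
Tick 2: [PARSE:P2(v=2,ok=F), VALIDATE:P1(v=14,ok=F), TRANSFORM:-, EMIT:-] out:-; in:P2
Tick 3: [PARSE:P3(v=16,ok=F), VALIDATE:P2(v=2,ok=F), TRANSFORM:P1(v=0,ok=F), EMIT:-] out:-; in:P3
Tick 4: [PARSE:P4(v=4,ok=F), VALIDATE:P3(v=16,ok=T), TRANSFORM:P2(v=0,ok=F), EMIT:P1(v=0,ok=F)] out:-; in:P4
Tick 5: [PARSE:-, VALIDATE:P4(v=4,ok=F), TRANSFORM:P3(v=48,ok=T), EMIT:P2(v=0,ok=F)] out:P1(v=0); in:-
Tick 6: [PARSE:-, VALIDATE:-, TRANSFORM:P4(v=0,ok=F), EMIT:P3(v=48,ok=T)] out:P2(v=0); in:-
Tick 7: [PARSE:-, VALIDATE:-, TRANSFORM:-, EMIT:P4(v=0,ok=F)] out:P3(v=48); in:-
Tick 8: [PARSE:-, VALIDATE:-, TRANSFORM:-, EMIT:-] out:P4(v=0); in:-
P1: arrives tick 1, valid=False (id=1, id%3=1), emit tick 5, final value 0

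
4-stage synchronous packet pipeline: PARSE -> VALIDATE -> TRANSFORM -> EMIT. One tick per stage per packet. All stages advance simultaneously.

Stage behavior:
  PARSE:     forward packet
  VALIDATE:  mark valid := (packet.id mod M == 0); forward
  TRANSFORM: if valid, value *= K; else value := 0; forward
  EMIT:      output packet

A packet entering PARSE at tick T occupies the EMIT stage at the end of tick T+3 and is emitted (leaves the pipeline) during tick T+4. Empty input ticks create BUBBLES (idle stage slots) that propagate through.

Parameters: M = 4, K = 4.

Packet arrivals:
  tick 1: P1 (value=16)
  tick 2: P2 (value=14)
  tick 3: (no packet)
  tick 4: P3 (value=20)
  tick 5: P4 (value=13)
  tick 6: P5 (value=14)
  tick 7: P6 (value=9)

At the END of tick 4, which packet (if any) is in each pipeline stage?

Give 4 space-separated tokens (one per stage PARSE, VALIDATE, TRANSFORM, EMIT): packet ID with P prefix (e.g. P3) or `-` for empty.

Tick 1: [PARSE:P1(v=16,ok=F), VALIDATE:-, TRANSFORM:-, EMIT:-] out:-; in:P1
Tick 2: [PARSE:P2(v=14,ok=F), VALIDATE:P1(v=16,ok=F), TRANSFORM:-, EMIT:-] out:-; in:P2
Tick 3: [PARSE:-, VALIDATE:P2(v=14,ok=F), TRANSFORM:P1(v=0,ok=F), EMIT:-] out:-; in:-
Tick 4: [PARSE:P3(v=20,ok=F), VALIDATE:-, TRANSFORM:P2(v=0,ok=F), EMIT:P1(v=0,ok=F)] out:-; in:P3
At end of tick 4: ['P3', '-', 'P2', 'P1']

Answer: P3 - P2 P1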